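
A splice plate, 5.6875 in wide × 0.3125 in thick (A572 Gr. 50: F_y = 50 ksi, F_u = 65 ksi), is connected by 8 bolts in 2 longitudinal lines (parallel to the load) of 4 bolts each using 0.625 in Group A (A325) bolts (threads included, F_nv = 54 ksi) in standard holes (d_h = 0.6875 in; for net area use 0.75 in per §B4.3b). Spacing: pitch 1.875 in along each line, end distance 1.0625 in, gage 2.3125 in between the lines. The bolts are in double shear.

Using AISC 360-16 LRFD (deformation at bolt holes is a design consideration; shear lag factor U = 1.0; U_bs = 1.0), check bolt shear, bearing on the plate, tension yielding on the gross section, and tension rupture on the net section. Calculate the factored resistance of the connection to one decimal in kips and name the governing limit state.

Bolt shear: A_b = π(0.625)²/4 = 0.3068 in². φR_n = 0.75 × 54 × 0.3068 × 8 × 2 = 198.8 kips.
Bearing (0.3125 in plate, F_u = 65 ksi): end bolts L_c = 1.0625 − 0.6875/2 = 0.71875, R_n = min(1.2×0.71875×0.3125×65, 2.4×0.625×0.3125×65) = 17.52 kips/bolt; interior L_c = 1.875 − 0.6875 = 1.1875, R_n = 28.945 kips/bolt. φR_n = 0.75 × (2×17.52 + 6×28.945) = 156.5 kips.
Tension yield (gross): A_g = 5.6875×0.3125 = 1.7773 in². φR_n = 0.90 × 50 × 1.7773 = 80.0 kips.
Tension rupture (net): A_n = (5.6875 − 2×0.75)×0.3125 = 1.3086 in² (U = 1.0, A_e = A_n). φR_n = 0.75 × 65 × 1.3086 = 63.8 kips.
Governing: min(198.8, 156.5, 80.0, 63.8) = 63.8 kips → net-section rupture.

63.8 kips (net-section rupture governs)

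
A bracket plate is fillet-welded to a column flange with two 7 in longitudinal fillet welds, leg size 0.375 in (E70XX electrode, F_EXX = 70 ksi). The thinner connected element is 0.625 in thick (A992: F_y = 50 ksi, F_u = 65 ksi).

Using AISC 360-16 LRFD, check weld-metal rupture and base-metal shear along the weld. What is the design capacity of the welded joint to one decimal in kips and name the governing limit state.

116.9 kips (weld metal governs)

Weld metal: throat = 0.707×0.375 = 0.26513 in, L = 2×7 = 14 in. φR_n = 0.75 × 0.6 × 70 × 0.26513 × 14 = 116.9 kips.
Base metal shear (0.625 in plate): yield φR_n = 1.0×0.6×50×0.625×14 = 262.5 kips; rupture φR_n = 0.75×0.6×65×0.625×14 = 255.9 kips; take 255.9 kips (rupture).
Governing: min(116.9, 255.9) = 116.9 kips → weld metal.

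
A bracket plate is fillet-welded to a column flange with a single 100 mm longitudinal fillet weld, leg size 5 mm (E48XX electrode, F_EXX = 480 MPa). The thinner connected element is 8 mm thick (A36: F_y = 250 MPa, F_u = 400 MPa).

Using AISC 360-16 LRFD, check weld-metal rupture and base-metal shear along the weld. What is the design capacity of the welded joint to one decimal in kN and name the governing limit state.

Weld metal: throat = 0.707×5 = 3.535 mm, L = 100 mm. φR_n = 0.75 × 0.6 × 480 × 3.535 × 100 = 76.4 kN.
Base metal shear (8 mm plate): yield φR_n = 1.0×0.6×250×8×100 = 120.0 kN; rupture φR_n = 0.75×0.6×400×8×100 = 144.0 kN; take 120.0 kN (yield).
Governing: min(76.4, 120.0) = 76.4 kN → weld metal.

76.4 kN (weld metal governs)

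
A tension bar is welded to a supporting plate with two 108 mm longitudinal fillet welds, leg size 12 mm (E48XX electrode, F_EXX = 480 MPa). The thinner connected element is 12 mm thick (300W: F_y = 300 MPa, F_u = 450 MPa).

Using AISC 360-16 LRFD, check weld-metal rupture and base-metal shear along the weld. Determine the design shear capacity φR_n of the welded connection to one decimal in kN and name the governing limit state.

Weld metal: throat = 0.707×12 = 8.484 mm, L = 2×108 = 216 mm. φR_n = 0.75 × 0.6 × 480 × 8.484 × 216 = 395.8 kN.
Base metal shear (12 mm plate): yield φR_n = 1.0×0.6×300×12×216 = 466.6 kN; rupture φR_n = 0.75×0.6×450×12×216 = 524.9 kN; take 466.6 kN (yield).
Governing: min(395.8, 466.6) = 395.8 kN → weld metal.

395.8 kN (weld metal governs)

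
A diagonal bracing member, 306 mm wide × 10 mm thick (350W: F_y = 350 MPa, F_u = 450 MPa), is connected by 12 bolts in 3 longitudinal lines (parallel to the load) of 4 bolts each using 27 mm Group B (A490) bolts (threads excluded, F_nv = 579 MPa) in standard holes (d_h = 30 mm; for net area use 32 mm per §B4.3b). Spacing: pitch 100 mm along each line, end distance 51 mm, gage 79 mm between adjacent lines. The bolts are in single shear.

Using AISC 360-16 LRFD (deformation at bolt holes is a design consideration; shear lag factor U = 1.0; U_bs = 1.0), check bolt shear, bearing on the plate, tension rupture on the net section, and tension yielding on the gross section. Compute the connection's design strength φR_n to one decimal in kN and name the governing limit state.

Bolt shear: A_b = π(27)²/4 = 572.56 mm². φR_n = 0.75 × 579 × 572.56 × 12 × 1 = 2983.6 kN.
Bearing (10 mm plate, F_u = 450 MPa): end bolts L_c = 51 − 30/2 = 36, R_n = min(1.2×36×10×450, 2.4×27×10×450) = 194.4 kN/bolt; interior L_c = 100 − 30 = 70, R_n = 291.6 kN/bolt. φR_n = 0.75 × (3×194.4 + 9×291.6) = 2405.7 kN.
Tension rupture (net): A_n = (306 − 3×32)×10 = 2100 mm² (U = 1.0, A_e = A_n). φR_n = 0.75 × 450 × 2100 = 708.8 kN.
Tension yield (gross): A_g = 306×10 = 3060 mm². φR_n = 0.90 × 350 × 3060 = 963.9 kN.
Governing: min(2983.6, 2405.7, 708.8, 963.9) = 708.8 kN → net-section rupture.

708.8 kN (net-section rupture governs)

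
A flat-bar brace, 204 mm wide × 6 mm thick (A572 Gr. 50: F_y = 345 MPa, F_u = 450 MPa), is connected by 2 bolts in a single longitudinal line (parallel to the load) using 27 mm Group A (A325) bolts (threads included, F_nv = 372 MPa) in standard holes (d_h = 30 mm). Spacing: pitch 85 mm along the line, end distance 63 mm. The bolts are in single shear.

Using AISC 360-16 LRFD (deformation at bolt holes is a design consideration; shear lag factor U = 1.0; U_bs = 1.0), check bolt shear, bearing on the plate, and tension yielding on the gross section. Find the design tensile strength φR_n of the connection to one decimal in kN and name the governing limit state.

Bolt shear: A_b = π(27)²/4 = 572.56 mm². φR_n = 0.75 × 372 × 572.56 × 2 × 1 = 319.5 kN.
Bearing (6 mm plate, F_u = 450 MPa): end bolts L_c = 63 − 30/2 = 48, R_n = min(1.2×48×6×450, 2.4×27×6×450) = 155.52 kN/bolt; interior L_c = 85 − 30 = 55, R_n = 174.96 kN/bolt. φR_n = 0.75 × (1×155.52 + 1×174.96) = 247.9 kN.
Tension yield (gross): A_g = 204×6 = 1224 mm². φR_n = 0.90 × 345 × 1224 = 380.1 kN.
Governing: min(319.5, 247.9, 380.1) = 247.9 kN → bearing.

247.9 kN (bearing governs)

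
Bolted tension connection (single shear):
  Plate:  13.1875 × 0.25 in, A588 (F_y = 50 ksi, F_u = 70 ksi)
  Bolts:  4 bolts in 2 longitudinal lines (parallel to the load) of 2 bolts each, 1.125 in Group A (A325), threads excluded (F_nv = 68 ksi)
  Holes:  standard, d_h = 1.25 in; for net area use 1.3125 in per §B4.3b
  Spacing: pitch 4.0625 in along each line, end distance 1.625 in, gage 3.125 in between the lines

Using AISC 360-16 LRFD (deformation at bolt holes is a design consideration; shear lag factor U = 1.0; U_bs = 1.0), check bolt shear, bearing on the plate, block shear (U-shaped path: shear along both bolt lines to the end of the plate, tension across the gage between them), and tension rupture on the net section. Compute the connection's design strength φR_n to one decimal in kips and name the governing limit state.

82.4 kips (block shear governs)

Bolt shear: A_b = π(1.125)²/4 = 0.99402 in². φR_n = 0.75 × 68 × 0.99402 × 4 × 1 = 202.8 kips.
Bearing (0.25 in plate, F_u = 70 ksi): end bolts L_c = 1.625 − 1.25/2 = 1, R_n = min(1.2×1×0.25×70, 2.4×1.125×0.25×70) = 21 kips/bolt; interior L_c = 4.0625 − 1.25 = 2.8125, R_n = 47.25 kips/bolt. φR_n = 0.75 × (2×21 + 2×47.25) = 102.4 kips.
Block shear: shear path 2×[1.625+1×4.0625] = 2×5.6875 in, A_gv = 2.8438, A_nv = 2×(5.6875 − 1.5×1.3125)×0.25 = 1.8594 in²; tension across gage: (3.125 − 1×1.3125)×0.25 = 0.45313 in². R_n = min(0.6×70×1.8594, 0.6×50×2.8438) + 1.0×70×0.45313 = min(78.095, 85.314) + 31.719 = 109.81 kips. φR_n = 0.75 × 109.81 = 82.4 kips.
Tension rupture (net): A_n = (13.1875 − 2×1.3125)×0.25 = 2.6406 in² (U = 1.0, A_e = A_n). φR_n = 0.75 × 70 × 2.6406 = 138.6 kips.
Governing: min(202.8, 102.4, 82.4, 138.6) = 82.4 kips → block shear.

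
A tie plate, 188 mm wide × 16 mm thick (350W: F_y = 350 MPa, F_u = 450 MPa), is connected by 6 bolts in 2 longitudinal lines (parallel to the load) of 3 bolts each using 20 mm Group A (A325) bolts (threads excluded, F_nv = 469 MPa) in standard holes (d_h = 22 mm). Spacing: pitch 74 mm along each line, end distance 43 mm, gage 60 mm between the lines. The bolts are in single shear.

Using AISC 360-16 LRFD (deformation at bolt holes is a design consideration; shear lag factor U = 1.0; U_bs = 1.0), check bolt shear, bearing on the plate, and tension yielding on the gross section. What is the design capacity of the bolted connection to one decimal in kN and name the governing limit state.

Bolt shear: A_b = π(20)²/4 = 314.16 mm². φR_n = 0.75 × 469 × 314.16 × 6 × 1 = 663.0 kN.
Bearing (16 mm plate, F_u = 450 MPa): end bolts L_c = 43 − 22/2 = 32, R_n = min(1.2×32×16×450, 2.4×20×16×450) = 276.48 kN/bolt; interior L_c = 74 − 22 = 52, R_n = 345.6 kN/bolt. φR_n = 0.75 × (2×276.48 + 4×345.6) = 1451.5 kN.
Tension yield (gross): A_g = 188×16 = 3008 mm². φR_n = 0.90 × 350 × 3008 = 947.5 kN.
Governing: min(663.0, 1451.5, 947.5) = 663.0 kN → bolt shear.

663.0 kN (bolt shear governs)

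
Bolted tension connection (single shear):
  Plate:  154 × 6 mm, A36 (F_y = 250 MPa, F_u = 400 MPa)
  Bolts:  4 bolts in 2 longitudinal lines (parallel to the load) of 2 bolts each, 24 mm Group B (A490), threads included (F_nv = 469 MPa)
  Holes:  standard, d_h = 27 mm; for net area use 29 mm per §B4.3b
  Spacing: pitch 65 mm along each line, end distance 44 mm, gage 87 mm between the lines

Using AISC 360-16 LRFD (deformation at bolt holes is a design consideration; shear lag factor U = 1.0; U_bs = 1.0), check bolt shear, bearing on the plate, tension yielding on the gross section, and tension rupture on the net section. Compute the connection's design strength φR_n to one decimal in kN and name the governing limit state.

172.8 kN (net-section rupture governs)

Bolt shear: A_b = π(24)²/4 = 452.39 mm². φR_n = 0.75 × 469 × 452.39 × 4 × 1 = 636.5 kN.
Bearing (6 mm plate, F_u = 400 MPa): end bolts L_c = 44 − 27/2 = 30.5, R_n = min(1.2×30.5×6×400, 2.4×24×6×400) = 87.84 kN/bolt; interior L_c = 65 − 27 = 38, R_n = 109.44 kN/bolt. φR_n = 0.75 × (2×87.84 + 2×109.44) = 295.9 kN.
Tension yield (gross): A_g = 154×6 = 924 mm². φR_n = 0.90 × 250 × 924 = 207.9 kN.
Tension rupture (net): A_n = (154 − 2×29)×6 = 576 mm² (U = 1.0, A_e = A_n). φR_n = 0.75 × 400 × 576 = 172.8 kN.
Governing: min(636.5, 295.9, 207.9, 172.8) = 172.8 kN → net-section rupture.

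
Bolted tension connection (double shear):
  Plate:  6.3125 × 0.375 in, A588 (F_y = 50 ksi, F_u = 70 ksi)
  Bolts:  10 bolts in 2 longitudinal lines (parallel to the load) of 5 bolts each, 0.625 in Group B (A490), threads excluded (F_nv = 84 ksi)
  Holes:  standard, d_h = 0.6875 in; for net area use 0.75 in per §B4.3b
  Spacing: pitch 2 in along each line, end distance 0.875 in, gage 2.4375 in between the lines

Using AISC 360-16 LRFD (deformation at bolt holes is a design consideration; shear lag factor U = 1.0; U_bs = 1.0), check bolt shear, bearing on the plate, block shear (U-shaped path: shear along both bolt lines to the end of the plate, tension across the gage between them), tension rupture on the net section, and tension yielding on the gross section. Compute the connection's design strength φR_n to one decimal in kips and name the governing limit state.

94.7 kips (net-section rupture governs)

Bolt shear: A_b = π(0.625)²/4 = 0.3068 in². φR_n = 0.75 × 84 × 0.3068 × 10 × 2 = 386.6 kips.
Bearing (0.375 in plate, F_u = 70 ksi): end bolts L_c = 0.875 − 0.6875/2 = 0.53125, R_n = min(1.2×0.53125×0.375×70, 2.4×0.625×0.375×70) = 16.734 kips/bolt; interior L_c = 2 − 0.6875 = 1.3125, R_n = 39.375 kips/bolt. φR_n = 0.75 × (2×16.734 + 8×39.375) = 261.4 kips.
Block shear: shear path 2×[0.875+4×2] = 2×8.875 in, A_gv = 6.6563, A_nv = 2×(8.875 − 4.5×0.75)×0.375 = 4.125 in²; tension across gage: (2.4375 − 1×0.75)×0.375 = 0.63281 in². R_n = min(0.6×70×4.125, 0.6×50×6.6563) + 1.0×70×0.63281 = min(173.25, 199.69) + 44.297 = 217.55 kips. φR_n = 0.75 × 217.55 = 163.2 kips.
Tension rupture (net): A_n = (6.3125 − 2×0.75)×0.375 = 1.8047 in² (U = 1.0, A_e = A_n). φR_n = 0.75 × 70 × 1.8047 = 94.7 kips.
Tension yield (gross): A_g = 6.3125×0.375 = 2.3672 in². φR_n = 0.90 × 50 × 2.3672 = 106.5 kips.
Governing: min(386.6, 261.4, 163.2, 94.7, 106.5) = 94.7 kips → net-section rupture.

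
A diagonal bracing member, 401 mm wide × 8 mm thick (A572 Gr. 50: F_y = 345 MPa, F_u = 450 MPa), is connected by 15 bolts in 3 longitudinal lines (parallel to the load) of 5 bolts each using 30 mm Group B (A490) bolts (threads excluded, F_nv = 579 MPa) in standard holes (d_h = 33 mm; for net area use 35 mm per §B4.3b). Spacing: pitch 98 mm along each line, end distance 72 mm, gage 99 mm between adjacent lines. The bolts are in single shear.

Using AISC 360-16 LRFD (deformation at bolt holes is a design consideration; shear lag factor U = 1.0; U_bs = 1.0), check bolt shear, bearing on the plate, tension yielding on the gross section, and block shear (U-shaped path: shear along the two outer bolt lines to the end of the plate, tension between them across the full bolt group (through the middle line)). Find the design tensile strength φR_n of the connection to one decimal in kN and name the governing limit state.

996.1 kN (gross-section yield governs)

Bolt shear: A_b = π(30)²/4 = 706.86 mm². φR_n = 0.75 × 579 × 706.86 × 15 × 1 = 4604.3 kN.
Bearing (8 mm plate, F_u = 450 MPa): end bolts L_c = 72 − 33/2 = 55.5, R_n = min(1.2×55.5×8×450, 2.4×30×8×450) = 239.76 kN/bolt; interior L_c = 98 − 33 = 65, R_n = 259.2 kN/bolt. φR_n = 0.75 × (3×239.76 + 12×259.2) = 2872.3 kN.
Tension yield (gross): A_g = 401×8 = 3208 mm². φR_n = 0.90 × 345 × 3208 = 996.1 kN.
Block shear: shear path 2×[72+4×98] = 2×464 mm, A_gv = 7424, A_nv = 2×(464 − 4.5×35)×8 = 4904 mm²; tension across gage: (198 − 2×35)×8 = 1024 mm². R_n = min(0.6×450×4904, 0.6×345×7424) + 1.0×450×1024 = min(1324.1, 1536.8) + 460.8 = 1784.9 kN. φR_n = 0.75 × 1784.9 = 1338.7 kN.
Governing: min(4604.3, 2872.3, 996.1, 1338.7) = 996.1 kN → gross-section yield.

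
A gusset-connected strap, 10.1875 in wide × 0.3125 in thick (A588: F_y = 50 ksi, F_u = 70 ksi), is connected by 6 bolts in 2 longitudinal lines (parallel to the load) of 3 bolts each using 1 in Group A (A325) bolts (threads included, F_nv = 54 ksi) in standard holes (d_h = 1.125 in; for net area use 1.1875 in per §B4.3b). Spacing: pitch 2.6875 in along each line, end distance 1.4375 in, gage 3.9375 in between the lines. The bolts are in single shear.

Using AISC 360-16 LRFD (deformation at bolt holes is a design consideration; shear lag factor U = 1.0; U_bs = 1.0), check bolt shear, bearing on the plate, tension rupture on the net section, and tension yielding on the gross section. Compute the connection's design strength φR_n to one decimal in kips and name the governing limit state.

Bolt shear: A_b = π(1)²/4 = 0.7854 in². φR_n = 0.75 × 54 × 0.7854 × 6 × 1 = 190.9 kips.
Bearing (0.3125 in plate, F_u = 70 ksi): end bolts L_c = 1.4375 − 1.125/2 = 0.875, R_n = min(1.2×0.875×0.3125×70, 2.4×1×0.3125×70) = 22.969 kips/bolt; interior L_c = 2.6875 − 1.125 = 1.5625, R_n = 41.016 kips/bolt. φR_n = 0.75 × (2×22.969 + 4×41.016) = 157.5 kips.
Tension rupture (net): A_n = (10.1875 − 2×1.1875)×0.3125 = 2.4414 in² (U = 1.0, A_e = A_n). φR_n = 0.75 × 70 × 2.4414 = 128.2 kips.
Tension yield (gross): A_g = 10.1875×0.3125 = 3.1836 in². φR_n = 0.90 × 50 × 3.1836 = 143.3 kips.
Governing: min(190.9, 157.5, 128.2, 143.3) = 128.2 kips → net-section rupture.

128.2 kips (net-section rupture governs)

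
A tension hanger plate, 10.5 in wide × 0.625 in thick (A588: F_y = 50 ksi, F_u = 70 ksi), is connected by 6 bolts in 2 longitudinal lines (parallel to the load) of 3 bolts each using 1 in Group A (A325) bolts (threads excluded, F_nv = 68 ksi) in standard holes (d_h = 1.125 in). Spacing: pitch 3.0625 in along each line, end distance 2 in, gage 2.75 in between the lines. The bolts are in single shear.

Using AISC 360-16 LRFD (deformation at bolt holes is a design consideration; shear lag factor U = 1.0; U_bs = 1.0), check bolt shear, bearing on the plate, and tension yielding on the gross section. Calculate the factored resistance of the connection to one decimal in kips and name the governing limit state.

240.3 kips (bolt shear governs)

Bolt shear: A_b = π(1)²/4 = 0.7854 in². φR_n = 0.75 × 68 × 0.7854 × 6 × 1 = 240.3 kips.
Bearing (0.625 in plate, F_u = 70 ksi): end bolts L_c = 2 − 1.125/2 = 1.4375, R_n = min(1.2×1.4375×0.625×70, 2.4×1×0.625×70) = 75.469 kips/bolt; interior L_c = 3.0625 − 1.125 = 1.9375, R_n = 101.72 kips/bolt. φR_n = 0.75 × (2×75.469 + 4×101.72) = 418.4 kips.
Tension yield (gross): A_g = 10.5×0.625 = 6.5625 in². φR_n = 0.90 × 50 × 6.5625 = 295.3 kips.
Governing: min(240.3, 418.4, 295.3) = 240.3 kips → bolt shear.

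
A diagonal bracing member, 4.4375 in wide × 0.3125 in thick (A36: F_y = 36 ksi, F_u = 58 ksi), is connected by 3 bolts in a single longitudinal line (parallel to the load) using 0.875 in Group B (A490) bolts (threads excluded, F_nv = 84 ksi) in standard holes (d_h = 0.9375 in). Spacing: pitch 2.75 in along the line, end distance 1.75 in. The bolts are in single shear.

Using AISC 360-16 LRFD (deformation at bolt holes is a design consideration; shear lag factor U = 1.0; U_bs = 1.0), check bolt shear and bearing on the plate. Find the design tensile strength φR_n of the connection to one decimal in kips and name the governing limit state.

Bolt shear: A_b = π(0.875)²/4 = 0.60132 in². φR_n = 0.75 × 84 × 0.60132 × 3 × 1 = 113.6 kips.
Bearing (0.3125 in plate, F_u = 58 ksi): end bolts L_c = 1.75 − 0.9375/2 = 1.28125, R_n = min(1.2×1.28125×0.3125×58, 2.4×0.875×0.3125×58) = 27.867 kips/bolt; interior L_c = 2.75 − 0.9375 = 1.8125, R_n = 38.063 kips/bolt. φR_n = 0.75 × (1×27.867 + 2×38.063) = 78.0 kips.
Governing: min(113.6, 78.0) = 78.0 kips → bearing.

78.0 kips (bearing governs)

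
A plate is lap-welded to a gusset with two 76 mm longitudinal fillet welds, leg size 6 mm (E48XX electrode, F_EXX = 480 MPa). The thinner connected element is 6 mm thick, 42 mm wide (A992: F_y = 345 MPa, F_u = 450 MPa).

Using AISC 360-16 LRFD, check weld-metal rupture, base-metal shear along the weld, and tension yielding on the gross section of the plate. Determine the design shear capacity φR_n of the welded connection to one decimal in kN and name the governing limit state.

78.2 kN (gross-section yield governs)

Weld metal: throat = 0.707×6 = 4.242 mm, L = 2×76 = 152 mm. φR_n = 0.75 × 0.6 × 480 × 4.242 × 152 = 139.3 kN.
Base metal shear (6 mm plate): yield φR_n = 1.0×0.6×345×6×152 = 188.8 kN; rupture φR_n = 0.75×0.6×450×6×152 = 184.7 kN; take 184.7 kN (rupture).
Tension yield (gross): A_g = 42×6 = 252 mm². φR_n = 0.90 × 345 × 252 = 78.2 kN.
Governing: min(139.3, 184.7, 78.2) = 78.2 kN → gross-section yield.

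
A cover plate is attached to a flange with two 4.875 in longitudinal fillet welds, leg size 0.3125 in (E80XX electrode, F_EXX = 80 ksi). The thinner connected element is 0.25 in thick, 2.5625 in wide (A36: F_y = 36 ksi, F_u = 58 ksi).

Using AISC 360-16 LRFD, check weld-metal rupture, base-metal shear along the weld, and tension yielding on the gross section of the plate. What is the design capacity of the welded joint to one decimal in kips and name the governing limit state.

20.8 kips (gross-section yield governs)

Weld metal: throat = 0.707×0.3125 = 0.22094 in, L = 2×4.875 = 9.75 in. φR_n = 0.75 × 0.6 × 80 × 0.22094 × 9.75 = 77.5 kips.
Base metal shear (0.25 in plate): yield φR_n = 1.0×0.6×36×0.25×9.75 = 52.7 kips; rupture φR_n = 0.75×0.6×58×0.25×9.75 = 63.6 kips; take 52.7 kips (yield).
Tension yield (gross): A_g = 2.5625×0.25 = 0.64063 in². φR_n = 0.90 × 36 × 0.64063 = 20.8 kips.
Governing: min(77.5, 52.7, 20.8) = 20.8 kips → gross-section yield.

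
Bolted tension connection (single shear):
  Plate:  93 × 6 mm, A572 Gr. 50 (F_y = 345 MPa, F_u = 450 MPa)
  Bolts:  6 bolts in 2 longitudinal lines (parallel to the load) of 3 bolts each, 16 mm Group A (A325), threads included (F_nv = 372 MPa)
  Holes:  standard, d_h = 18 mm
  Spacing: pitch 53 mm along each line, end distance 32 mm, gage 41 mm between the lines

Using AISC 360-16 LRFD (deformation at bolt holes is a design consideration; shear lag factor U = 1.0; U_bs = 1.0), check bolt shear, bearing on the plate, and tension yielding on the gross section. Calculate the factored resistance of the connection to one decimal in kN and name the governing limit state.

173.3 kN (gross-section yield governs)

Bolt shear: A_b = π(16)²/4 = 201.06 mm². φR_n = 0.75 × 372 × 201.06 × 6 × 1 = 336.6 kN.
Bearing (6 mm plate, F_u = 450 MPa): end bolts L_c = 32 − 18/2 = 23, R_n = min(1.2×23×6×450, 2.4×16×6×450) = 74.52 kN/bolt; interior L_c = 53 − 18 = 35, R_n = 103.68 kN/bolt. φR_n = 0.75 × (2×74.52 + 4×103.68) = 422.8 kN.
Tension yield (gross): A_g = 93×6 = 558 mm². φR_n = 0.90 × 345 × 558 = 173.3 kN.
Governing: min(336.6, 422.8, 173.3) = 173.3 kN → gross-section yield.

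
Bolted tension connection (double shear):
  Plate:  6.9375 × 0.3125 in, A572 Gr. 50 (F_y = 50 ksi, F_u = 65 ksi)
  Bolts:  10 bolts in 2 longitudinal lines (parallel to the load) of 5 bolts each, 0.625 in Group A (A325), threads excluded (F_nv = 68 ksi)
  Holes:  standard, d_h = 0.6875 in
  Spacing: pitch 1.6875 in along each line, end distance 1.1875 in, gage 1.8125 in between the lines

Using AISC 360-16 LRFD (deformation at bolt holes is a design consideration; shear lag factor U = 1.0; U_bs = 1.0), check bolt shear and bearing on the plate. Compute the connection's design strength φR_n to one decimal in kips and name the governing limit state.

Bolt shear: A_b = π(0.625)²/4 = 0.3068 in². φR_n = 0.75 × 68 × 0.3068 × 10 × 2 = 312.9 kips.
Bearing (0.3125 in plate, F_u = 65 ksi): end bolts L_c = 1.1875 − 0.6875/2 = 0.84375, R_n = min(1.2×0.84375×0.3125×65, 2.4×0.625×0.3125×65) = 20.566 kips/bolt; interior L_c = 1.6875 − 0.6875 = 1, R_n = 24.375 kips/bolt. φR_n = 0.75 × (2×20.566 + 8×24.375) = 177.1 kips.
Governing: min(312.9, 177.1) = 177.1 kips → bearing.

177.1 kips (bearing governs)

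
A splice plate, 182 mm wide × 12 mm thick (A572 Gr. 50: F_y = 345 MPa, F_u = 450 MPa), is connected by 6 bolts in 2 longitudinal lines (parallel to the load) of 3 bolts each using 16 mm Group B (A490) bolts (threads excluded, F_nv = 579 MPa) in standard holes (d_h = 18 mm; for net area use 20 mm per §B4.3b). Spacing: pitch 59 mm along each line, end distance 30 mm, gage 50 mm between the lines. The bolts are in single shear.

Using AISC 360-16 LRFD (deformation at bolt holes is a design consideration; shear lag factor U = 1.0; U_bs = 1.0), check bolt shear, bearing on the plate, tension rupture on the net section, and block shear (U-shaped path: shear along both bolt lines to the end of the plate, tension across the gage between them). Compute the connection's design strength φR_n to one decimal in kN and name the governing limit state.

523.9 kN (bolt shear governs)

Bolt shear: A_b = π(16)²/4 = 201.06 mm². φR_n = 0.75 × 579 × 201.06 × 6 × 1 = 523.9 kN.
Bearing (12 mm plate, F_u = 450 MPa): end bolts L_c = 30 − 18/2 = 21, R_n = min(1.2×21×12×450, 2.4×16×12×450) = 136.08 kN/bolt; interior L_c = 59 − 18 = 41, R_n = 207.36 kN/bolt. φR_n = 0.75 × (2×136.08 + 4×207.36) = 826.2 kN.
Tension rupture (net): A_n = (182 − 2×20)×12 = 1704 mm² (U = 1.0, A_e = A_n). φR_n = 0.75 × 450 × 1704 = 575.1 kN.
Block shear: shear path 2×[30+2×59] = 2×148 mm, A_gv = 3552, A_nv = 2×(148 − 2.5×20)×12 = 2352 mm²; tension across gage: (50 − 1×20)×12 = 360 mm². R_n = min(0.6×450×2352, 0.6×345×3552) + 1.0×450×360 = min(635.04, 735.26) + 162 = 797.04 kN. φR_n = 0.75 × 797.04 = 597.8 kN.
Governing: min(523.9, 826.2, 575.1, 597.8) = 523.9 kN → bolt shear.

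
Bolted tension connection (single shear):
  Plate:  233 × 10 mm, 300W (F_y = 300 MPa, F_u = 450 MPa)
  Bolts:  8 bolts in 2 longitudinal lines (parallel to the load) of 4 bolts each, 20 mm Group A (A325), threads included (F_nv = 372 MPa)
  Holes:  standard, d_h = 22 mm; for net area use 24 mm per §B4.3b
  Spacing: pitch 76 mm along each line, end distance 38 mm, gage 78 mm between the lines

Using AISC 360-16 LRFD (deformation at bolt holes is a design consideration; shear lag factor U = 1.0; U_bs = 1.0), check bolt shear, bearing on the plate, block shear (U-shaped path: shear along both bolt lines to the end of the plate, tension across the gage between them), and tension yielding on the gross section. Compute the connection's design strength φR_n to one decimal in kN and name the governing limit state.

Bolt shear: A_b = π(20)²/4 = 314.16 mm². φR_n = 0.75 × 372 × 314.16 × 8 × 1 = 701.2 kN.
Bearing (10 mm plate, F_u = 450 MPa): end bolts L_c = 38 − 22/2 = 27, R_n = min(1.2×27×10×450, 2.4×20×10×450) = 145.8 kN/bolt; interior L_c = 76 − 22 = 54, R_n = 216 kN/bolt. φR_n = 0.75 × (2×145.8 + 6×216) = 1190.7 kN.
Block shear: shear path 2×[38+3×76] = 2×266 mm, A_gv = 5320, A_nv = 2×(266 − 3.5×24)×10 = 3640 mm²; tension across gage: (78 − 1×24)×10 = 540 mm². R_n = min(0.6×450×3640, 0.6×300×5320) + 1.0×450×540 = min(982.8, 957.6) + 243 = 1200.6 kN. φR_n = 0.75 × 1200.6 = 900.5 kN.
Tension yield (gross): A_g = 233×10 = 2330 mm². φR_n = 0.90 × 300 × 2330 = 629.1 kN.
Governing: min(701.2, 1190.7, 900.5, 629.1) = 629.1 kN → gross-section yield.

629.1 kN (gross-section yield governs)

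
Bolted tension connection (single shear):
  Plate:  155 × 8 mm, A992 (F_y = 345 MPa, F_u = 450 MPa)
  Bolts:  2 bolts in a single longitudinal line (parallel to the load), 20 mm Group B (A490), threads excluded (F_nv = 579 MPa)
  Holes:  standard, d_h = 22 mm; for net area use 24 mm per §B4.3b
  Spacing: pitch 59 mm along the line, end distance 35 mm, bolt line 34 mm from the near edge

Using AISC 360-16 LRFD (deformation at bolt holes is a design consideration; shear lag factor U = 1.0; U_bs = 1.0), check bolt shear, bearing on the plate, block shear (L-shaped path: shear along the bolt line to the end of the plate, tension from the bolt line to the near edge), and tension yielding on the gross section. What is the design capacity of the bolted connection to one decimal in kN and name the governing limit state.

Bolt shear: A_b = π(20)²/4 = 314.16 mm². φR_n = 0.75 × 579 × 314.16 × 2 × 1 = 272.8 kN.
Bearing (8 mm plate, F_u = 450 MPa): end bolts L_c = 35 − 22/2 = 24, R_n = min(1.2×24×8×450, 2.4×20×8×450) = 103.68 kN/bolt; interior L_c = 59 − 22 = 37, R_n = 159.84 kN/bolt. φR_n = 0.75 × (1×103.68 + 1×159.84) = 197.6 kN.
Block shear: shear path 1×[35+1×59] = 1×94 mm, A_gv = 752, A_nv = 1×(94 − 1.5×24)×8 = 464 mm²; tension to near edge: (34 − 0.5×24)×8 = 176 mm². R_n = min(0.6×450×464, 0.6×345×752) + 1.0×450×176 = min(125.28, 155.66) + 79.2 = 204.48 kN. φR_n = 0.75 × 204.48 = 153.4 kN.
Tension yield (gross): A_g = 155×8 = 1240 mm². φR_n = 0.90 × 345 × 1240 = 385.0 kN.
Governing: min(272.8, 197.6, 153.4, 385.0) = 153.4 kN → block shear.

153.4 kN (block shear governs)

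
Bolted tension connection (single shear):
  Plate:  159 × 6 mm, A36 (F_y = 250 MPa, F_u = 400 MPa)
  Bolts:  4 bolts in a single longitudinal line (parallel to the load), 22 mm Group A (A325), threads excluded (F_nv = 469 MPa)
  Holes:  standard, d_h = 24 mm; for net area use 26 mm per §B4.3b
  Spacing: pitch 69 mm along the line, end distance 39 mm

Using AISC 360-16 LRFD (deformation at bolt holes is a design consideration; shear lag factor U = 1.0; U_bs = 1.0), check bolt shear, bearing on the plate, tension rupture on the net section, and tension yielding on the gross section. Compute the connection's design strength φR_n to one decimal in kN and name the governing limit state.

Bolt shear: A_b = π(22)²/4 = 380.13 mm². φR_n = 0.75 × 469 × 380.13 × 4 × 1 = 534.8 kN.
Bearing (6 mm plate, F_u = 400 MPa): end bolts L_c = 39 − 24/2 = 27, R_n = min(1.2×27×6×400, 2.4×22×6×400) = 77.76 kN/bolt; interior L_c = 69 − 24 = 45, R_n = 126.72 kN/bolt. φR_n = 0.75 × (1×77.76 + 3×126.72) = 343.4 kN.
Tension rupture (net): A_n = (159 − 1×26)×6 = 798 mm² (U = 1.0, A_e = A_n). φR_n = 0.75 × 400 × 798 = 239.4 kN.
Tension yield (gross): A_g = 159×6 = 954 mm². φR_n = 0.90 × 250 × 954 = 214.7 kN.
Governing: min(534.8, 343.4, 239.4, 214.7) = 214.7 kN → gross-section yield.

214.7 kN (gross-section yield governs)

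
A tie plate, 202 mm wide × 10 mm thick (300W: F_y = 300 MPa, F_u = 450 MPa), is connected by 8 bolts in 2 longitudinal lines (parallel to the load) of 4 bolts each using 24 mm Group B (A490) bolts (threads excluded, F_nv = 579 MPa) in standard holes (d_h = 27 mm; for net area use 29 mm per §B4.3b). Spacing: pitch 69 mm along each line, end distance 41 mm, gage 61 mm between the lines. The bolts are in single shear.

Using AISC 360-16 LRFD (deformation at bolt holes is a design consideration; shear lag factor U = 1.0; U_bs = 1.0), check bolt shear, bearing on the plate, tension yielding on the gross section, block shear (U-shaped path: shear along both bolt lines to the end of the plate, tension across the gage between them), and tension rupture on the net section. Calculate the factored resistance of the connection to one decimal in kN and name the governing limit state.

Bolt shear: A_b = π(24)²/4 = 452.39 mm². φR_n = 0.75 × 579 × 452.39 × 8 × 1 = 1571.6 kN.
Bearing (10 mm plate, F_u = 450 MPa): end bolts L_c = 41 − 27/2 = 27.5, R_n = min(1.2×27.5×10×450, 2.4×24×10×450) = 148.5 kN/bolt; interior L_c = 69 − 27 = 42, R_n = 226.8 kN/bolt. φR_n = 0.75 × (2×148.5 + 6×226.8) = 1243.4 kN.
Tension yield (gross): A_g = 202×10 = 2020 mm². φR_n = 0.90 × 300 × 2020 = 545.4 kN.
Block shear: shear path 2×[41+3×69] = 2×248 mm, A_gv = 4960, A_nv = 2×(248 − 3.5×29)×10 = 2930 mm²; tension across gage: (61 − 1×29)×10 = 320 mm². R_n = min(0.6×450×2930, 0.6×300×4960) + 1.0×450×320 = min(791.1, 892.8) + 144 = 935.1 kN. φR_n = 0.75 × 935.1 = 701.3 kN.
Tension rupture (net): A_n = (202 − 2×29)×10 = 1440 mm² (U = 1.0, A_e = A_n). φR_n = 0.75 × 450 × 1440 = 486.0 kN.
Governing: min(1571.6, 1243.4, 545.4, 701.3, 486.0) = 486.0 kN → net-section rupture.

486.0 kN (net-section rupture governs)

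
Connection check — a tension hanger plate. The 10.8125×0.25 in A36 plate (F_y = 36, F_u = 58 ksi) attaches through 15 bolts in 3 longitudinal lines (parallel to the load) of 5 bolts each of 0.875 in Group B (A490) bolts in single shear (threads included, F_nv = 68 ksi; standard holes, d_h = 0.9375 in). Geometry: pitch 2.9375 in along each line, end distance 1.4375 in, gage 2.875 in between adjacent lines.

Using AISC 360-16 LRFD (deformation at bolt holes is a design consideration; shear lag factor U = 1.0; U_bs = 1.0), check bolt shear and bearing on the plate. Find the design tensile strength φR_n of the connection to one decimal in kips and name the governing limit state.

Bolt shear: A_b = π(0.875)²/4 = 0.60132 in². φR_n = 0.75 × 68 × 0.60132 × 15 × 1 = 460.0 kips.
Bearing (0.25 in plate, F_u = 58 ksi): end bolts L_c = 1.4375 − 0.9375/2 = 0.96875, R_n = min(1.2×0.96875×0.25×58, 2.4×0.875×0.25×58) = 16.856 kips/bolt; interior L_c = 2.9375 − 0.9375 = 2, R_n = 30.45 kips/bolt. φR_n = 0.75 × (3×16.856 + 12×30.45) = 312.0 kips.
Governing: min(460.0, 312.0) = 312.0 kips → bearing.

312.0 kips (bearing governs)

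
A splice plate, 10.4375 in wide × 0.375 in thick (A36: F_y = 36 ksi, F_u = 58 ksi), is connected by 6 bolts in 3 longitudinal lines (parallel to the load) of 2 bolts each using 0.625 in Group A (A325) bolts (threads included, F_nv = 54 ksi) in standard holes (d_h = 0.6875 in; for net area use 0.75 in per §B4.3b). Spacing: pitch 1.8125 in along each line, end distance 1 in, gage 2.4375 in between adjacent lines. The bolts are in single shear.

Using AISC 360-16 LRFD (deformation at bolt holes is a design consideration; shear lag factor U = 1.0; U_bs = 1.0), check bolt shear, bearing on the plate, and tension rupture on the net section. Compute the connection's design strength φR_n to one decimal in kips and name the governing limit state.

Bolt shear: A_b = π(0.625)²/4 = 0.3068 in². φR_n = 0.75 × 54 × 0.3068 × 6 × 1 = 74.6 kips.
Bearing (0.375 in plate, F_u = 58 ksi): end bolts L_c = 1 − 0.6875/2 = 0.65625, R_n = min(1.2×0.65625×0.375×58, 2.4×0.625×0.375×58) = 17.128 kips/bolt; interior L_c = 1.8125 − 0.6875 = 1.125, R_n = 29.363 kips/bolt. φR_n = 0.75 × (3×17.128 + 3×29.363) = 104.6 kips.
Tension rupture (net): A_n = (10.4375 − 3×0.75)×0.375 = 3.0703 in² (U = 1.0, A_e = A_n). φR_n = 0.75 × 58 × 3.0703 = 133.6 kips.
Governing: min(74.6, 104.6, 133.6) = 74.6 kips → bolt shear.

74.6 kips (bolt shear governs)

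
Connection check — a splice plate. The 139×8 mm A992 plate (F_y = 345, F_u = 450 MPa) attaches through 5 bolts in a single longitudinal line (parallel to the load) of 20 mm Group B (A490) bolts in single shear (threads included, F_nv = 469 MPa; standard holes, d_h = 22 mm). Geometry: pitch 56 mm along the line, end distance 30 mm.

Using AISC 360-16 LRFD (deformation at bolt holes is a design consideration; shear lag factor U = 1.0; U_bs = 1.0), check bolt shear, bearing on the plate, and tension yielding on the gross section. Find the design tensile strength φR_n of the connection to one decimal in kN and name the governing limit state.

Bolt shear: A_b = π(20)²/4 = 314.16 mm². φR_n = 0.75 × 469 × 314.16 × 5 × 1 = 552.5 kN.
Bearing (8 mm plate, F_u = 450 MPa): end bolts L_c = 30 − 22/2 = 19, R_n = min(1.2×19×8×450, 2.4×20×8×450) = 82.08 kN/bolt; interior L_c = 56 − 22 = 34, R_n = 146.88 kN/bolt. φR_n = 0.75 × (1×82.08 + 4×146.88) = 502.2 kN.
Tension yield (gross): A_g = 139×8 = 1112 mm². φR_n = 0.90 × 345 × 1112 = 345.3 kN.
Governing: min(552.5, 502.2, 345.3) = 345.3 kN → gross-section yield.

345.3 kN (gross-section yield governs)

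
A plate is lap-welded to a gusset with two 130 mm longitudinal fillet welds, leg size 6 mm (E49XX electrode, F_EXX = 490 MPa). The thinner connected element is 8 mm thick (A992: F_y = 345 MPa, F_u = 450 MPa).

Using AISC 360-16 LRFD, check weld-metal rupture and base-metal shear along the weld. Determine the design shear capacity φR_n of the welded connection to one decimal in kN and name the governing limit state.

Weld metal: throat = 0.707×6 = 4.242 mm, L = 2×130 = 260 mm. φR_n = 0.75 × 0.6 × 490 × 4.242 × 260 = 243.2 kN.
Base metal shear (8 mm plate): yield φR_n = 1.0×0.6×345×8×260 = 430.6 kN; rupture φR_n = 0.75×0.6×450×8×260 = 421.2 kN; take 421.2 kN (rupture).
Governing: min(243.2, 421.2) = 243.2 kN → weld metal.

243.2 kN (weld metal governs)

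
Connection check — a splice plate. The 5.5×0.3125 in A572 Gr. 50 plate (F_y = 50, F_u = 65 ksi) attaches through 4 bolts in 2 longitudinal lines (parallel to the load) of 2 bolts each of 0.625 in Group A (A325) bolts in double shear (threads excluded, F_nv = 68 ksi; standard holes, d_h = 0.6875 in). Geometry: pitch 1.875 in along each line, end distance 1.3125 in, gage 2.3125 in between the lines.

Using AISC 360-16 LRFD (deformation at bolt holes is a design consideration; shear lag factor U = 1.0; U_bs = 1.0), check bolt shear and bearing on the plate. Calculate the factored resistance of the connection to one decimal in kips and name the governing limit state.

78.8 kips (bearing governs)

Bolt shear: A_b = π(0.625)²/4 = 0.3068 in². φR_n = 0.75 × 68 × 0.3068 × 4 × 2 = 125.2 kips.
Bearing (0.3125 in plate, F_u = 65 ksi): end bolts L_c = 1.3125 − 0.6875/2 = 0.96875, R_n = min(1.2×0.96875×0.3125×65, 2.4×0.625×0.3125×65) = 23.613 kips/bolt; interior L_c = 1.875 − 0.6875 = 1.1875, R_n = 28.945 kips/bolt. φR_n = 0.75 × (2×23.613 + 2×28.945) = 78.8 kips.
Governing: min(125.2, 78.8) = 78.8 kips → bearing.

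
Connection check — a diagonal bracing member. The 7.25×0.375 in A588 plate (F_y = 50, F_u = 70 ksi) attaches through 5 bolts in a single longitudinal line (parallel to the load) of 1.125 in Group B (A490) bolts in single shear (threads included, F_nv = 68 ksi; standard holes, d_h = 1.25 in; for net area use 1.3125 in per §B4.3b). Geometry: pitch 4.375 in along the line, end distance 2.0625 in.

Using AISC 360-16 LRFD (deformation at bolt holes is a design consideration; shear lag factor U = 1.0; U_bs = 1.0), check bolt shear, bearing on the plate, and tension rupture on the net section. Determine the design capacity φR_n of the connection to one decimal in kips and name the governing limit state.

116.9 kips (net-section rupture governs)

Bolt shear: A_b = π(1.125)²/4 = 0.99402 in². φR_n = 0.75 × 68 × 0.99402 × 5 × 1 = 253.5 kips.
Bearing (0.375 in plate, F_u = 70 ksi): end bolts L_c = 2.0625 − 1.25/2 = 1.4375, R_n = min(1.2×1.4375×0.375×70, 2.4×1.125×0.375×70) = 45.281 kips/bolt; interior L_c = 4.375 − 1.25 = 3.125, R_n = 70.875 kips/bolt. φR_n = 0.75 × (1×45.281 + 4×70.875) = 246.6 kips.
Tension rupture (net): A_n = (7.25 − 1×1.3125)×0.375 = 2.2266 in² (U = 1.0, A_e = A_n). φR_n = 0.75 × 70 × 2.2266 = 116.9 kips.
Governing: min(253.5, 246.6, 116.9) = 116.9 kips → net-section rupture.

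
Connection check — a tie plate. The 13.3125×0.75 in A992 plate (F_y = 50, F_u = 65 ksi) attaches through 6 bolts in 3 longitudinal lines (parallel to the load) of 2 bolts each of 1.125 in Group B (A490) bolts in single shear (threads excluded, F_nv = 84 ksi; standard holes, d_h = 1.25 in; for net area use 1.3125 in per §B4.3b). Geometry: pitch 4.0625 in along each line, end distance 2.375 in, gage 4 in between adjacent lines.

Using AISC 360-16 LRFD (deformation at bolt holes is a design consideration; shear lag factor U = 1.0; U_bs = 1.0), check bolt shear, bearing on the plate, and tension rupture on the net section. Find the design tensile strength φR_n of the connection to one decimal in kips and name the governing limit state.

Bolt shear: A_b = π(1.125)²/4 = 0.99402 in². φR_n = 0.75 × 84 × 0.99402 × 6 × 1 = 375.7 kips.
Bearing (0.75 in plate, F_u = 65 ksi): end bolts L_c = 2.375 − 1.25/2 = 1.75, R_n = min(1.2×1.75×0.75×65, 2.4×1.125×0.75×65) = 102.38 kips/bolt; interior L_c = 4.0625 − 1.25 = 2.8125, R_n = 131.63 kips/bolt. φR_n = 0.75 × (3×102.38 + 3×131.63) = 526.5 kips.
Tension rupture (net): A_n = (13.3125 − 3×1.3125)×0.75 = 7.0313 in² (U = 1.0, A_e = A_n). φR_n = 0.75 × 65 × 7.0313 = 342.8 kips.
Governing: min(375.7, 526.5, 342.8) = 342.8 kips → net-section rupture.

342.8 kips (net-section rupture governs)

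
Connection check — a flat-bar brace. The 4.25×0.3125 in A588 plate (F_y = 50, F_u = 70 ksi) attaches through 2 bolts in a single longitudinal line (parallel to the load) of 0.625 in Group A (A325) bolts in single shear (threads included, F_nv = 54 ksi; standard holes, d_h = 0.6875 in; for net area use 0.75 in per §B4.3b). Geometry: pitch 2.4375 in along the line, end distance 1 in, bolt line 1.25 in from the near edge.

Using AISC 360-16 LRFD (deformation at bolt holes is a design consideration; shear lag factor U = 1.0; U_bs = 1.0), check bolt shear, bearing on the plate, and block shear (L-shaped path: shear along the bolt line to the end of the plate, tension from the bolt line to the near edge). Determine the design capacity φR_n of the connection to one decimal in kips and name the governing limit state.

24.9 kips (bolt shear governs)

Bolt shear: A_b = π(0.625)²/4 = 0.3068 in². φR_n = 0.75 × 54 × 0.3068 × 2 × 1 = 24.9 kips.
Bearing (0.3125 in plate, F_u = 70 ksi): end bolts L_c = 1 − 0.6875/2 = 0.65625, R_n = min(1.2×0.65625×0.3125×70, 2.4×0.625×0.3125×70) = 17.227 kips/bolt; interior L_c = 2.4375 − 0.6875 = 1.75, R_n = 32.813 kips/bolt. φR_n = 0.75 × (1×17.227 + 1×32.813) = 37.5 kips.
Block shear: shear path 1×[1+1×2.4375] = 1×3.4375 in, A_gv = 1.0742, A_nv = 1×(3.4375 − 1.5×0.75)×0.3125 = 0.72266 in²; tension to near edge: (1.25 − 0.5×0.75)×0.3125 = 0.27344 in². R_n = min(0.6×70×0.72266, 0.6×50×1.0742) + 1.0×70×0.27344 = min(30.352, 32.226) + 19.141 = 49.493 kips. φR_n = 0.75 × 49.493 = 37.1 kips.
Governing: min(24.9, 37.5, 37.1) = 24.9 kips → bolt shear.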